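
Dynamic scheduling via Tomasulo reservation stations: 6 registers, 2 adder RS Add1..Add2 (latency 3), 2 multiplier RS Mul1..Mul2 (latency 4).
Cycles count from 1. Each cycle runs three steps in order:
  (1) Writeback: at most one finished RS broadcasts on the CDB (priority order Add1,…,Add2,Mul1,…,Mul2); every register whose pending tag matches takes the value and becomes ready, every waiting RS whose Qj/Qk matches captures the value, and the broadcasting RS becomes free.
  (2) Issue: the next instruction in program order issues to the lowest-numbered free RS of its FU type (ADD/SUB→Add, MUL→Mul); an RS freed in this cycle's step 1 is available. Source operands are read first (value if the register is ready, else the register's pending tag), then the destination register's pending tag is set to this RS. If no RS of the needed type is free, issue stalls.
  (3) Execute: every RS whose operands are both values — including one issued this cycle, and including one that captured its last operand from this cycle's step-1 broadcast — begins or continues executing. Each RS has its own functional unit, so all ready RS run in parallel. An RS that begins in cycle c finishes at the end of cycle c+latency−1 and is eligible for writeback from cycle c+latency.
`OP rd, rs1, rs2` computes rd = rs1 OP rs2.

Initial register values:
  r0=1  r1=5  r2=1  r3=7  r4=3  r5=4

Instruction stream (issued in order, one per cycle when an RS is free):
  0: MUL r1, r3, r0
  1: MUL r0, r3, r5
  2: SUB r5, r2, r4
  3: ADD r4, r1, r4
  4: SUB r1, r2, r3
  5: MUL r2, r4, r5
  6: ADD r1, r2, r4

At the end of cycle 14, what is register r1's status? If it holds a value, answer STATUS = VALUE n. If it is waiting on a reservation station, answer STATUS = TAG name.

STATUS = TAG Add2

c1: issue MUL r1<-Mul1 | r0:1,r1:Mul1,r2:1,r3:7,r4:3,r5:4
c2: issue MUL r0<-Mul2 | r0:Mul2,r1:Mul1,r2:1,r3:7,r4:3,r5:4
c3: issue SUB r5<-Add1 | r0:Mul2,r1:Mul1,r2:1,r3:7,r4:3,r5:Add1
c4: issue ADD r4<-Add2 | r0:Mul2,r1:Mul1,r2:1,r3:7,r4:Add2,r5:Add1
c5: CDB Mul1=7; stall | r0:Mul2,r1:7,r2:1,r3:7,r4:Add2,r5:Add1
c6: CDB Add1=-2; issue SUB r1<-Add1 | r0:Mul2,r1:Add1,r2:1,r3:7,r4:Add2,r5:-2
c7: CDB Mul2=28; issue MUL r2<-Mul1 | r0:28,r1:Add1,r2:Mul1,r3:7,r4:Add2,r5:-2
c8: CDB Add2=10; issue ADD r1<-Add2 | r0:28,r1:Add2,r2:Mul1,r3:7,r4:10,r5:-2
c9: CDB Add1=-6 | r0:28,r1:Add2,r2:Mul1,r3:7,r4:10,r5:-2
c10: - | r0:28,r1:Add2,r2:Mul1,r3:7,r4:10,r5:-2
c11: - | r0:28,r1:Add2,r2:Mul1,r3:7,r4:10,r5:-2
c12: CDB Mul1=-20 | r0:28,r1:Add2,r2:-20,r3:7,r4:10,r5:-2
c13: - | r0:28,r1:Add2,r2:-20,r3:7,r4:10,r5:-2
c14: - | r0:28,r1:Add2,r2:-20,r3:7,r4:10,r5:-2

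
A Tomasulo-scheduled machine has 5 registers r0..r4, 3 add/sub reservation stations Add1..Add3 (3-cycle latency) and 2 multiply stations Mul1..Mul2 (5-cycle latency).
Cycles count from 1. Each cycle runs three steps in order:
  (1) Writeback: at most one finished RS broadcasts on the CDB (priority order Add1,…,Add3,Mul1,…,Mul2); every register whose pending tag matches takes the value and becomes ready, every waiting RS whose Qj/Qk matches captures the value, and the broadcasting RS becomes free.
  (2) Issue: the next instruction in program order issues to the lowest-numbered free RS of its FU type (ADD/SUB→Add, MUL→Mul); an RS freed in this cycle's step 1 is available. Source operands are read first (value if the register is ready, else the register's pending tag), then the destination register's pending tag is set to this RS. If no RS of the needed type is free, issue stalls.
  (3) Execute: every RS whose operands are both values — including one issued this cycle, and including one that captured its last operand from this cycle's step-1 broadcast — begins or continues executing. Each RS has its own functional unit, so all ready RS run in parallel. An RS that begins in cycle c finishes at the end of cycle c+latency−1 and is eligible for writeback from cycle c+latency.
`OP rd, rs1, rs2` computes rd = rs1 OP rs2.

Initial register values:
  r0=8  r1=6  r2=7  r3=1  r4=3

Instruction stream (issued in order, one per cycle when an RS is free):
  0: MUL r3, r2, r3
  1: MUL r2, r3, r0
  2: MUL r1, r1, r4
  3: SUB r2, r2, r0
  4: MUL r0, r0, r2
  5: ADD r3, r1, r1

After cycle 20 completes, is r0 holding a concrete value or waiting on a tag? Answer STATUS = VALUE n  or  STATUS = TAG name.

STATUS = VALUE 384

c1: issue MUL r3<-Mul1 | r0:8,r1:6,r2:7,r3:Mul1,r4:3
c2: issue MUL r2<-Mul2 | r0:8,r1:6,r2:Mul2,r3:Mul1,r4:3
c3: stall | r0:8,r1:6,r2:Mul2,r3:Mul1,r4:3
c4: stall | r0:8,r1:6,r2:Mul2,r3:Mul1,r4:3
c5: stall | r0:8,r1:6,r2:Mul2,r3:Mul1,r4:3
c6: CDB Mul1=7; issue MUL r1<-Mul1 | r0:8,r1:Mul1,r2:Mul2,r3:7,r4:3
c7: issue SUB r2<-Add1 | r0:8,r1:Mul1,r2:Add1,r3:7,r4:3
c8: stall | r0:8,r1:Mul1,r2:Add1,r3:7,r4:3
c9: stall | r0:8,r1:Mul1,r2:Add1,r3:7,r4:3
c10: stall | r0:8,r1:Mul1,r2:Add1,r3:7,r4:3
c11: CDB Mul1=18; issue MUL r0<-Mul1 | r0:Mul1,r1:18,r2:Add1,r3:7,r4:3
c12: CDB Mul2=56; issue ADD r3<-Add2 | r0:Mul1,r1:18,r2:Add1,r3:Add2,r4:3
c13: - | r0:Mul1,r1:18,r2:Add1,r3:Add2,r4:3
c14: - | r0:Mul1,r1:18,r2:Add1,r3:Add2,r4:3
c15: CDB Add1=48 | r0:Mul1,r1:18,r2:48,r3:Add2,r4:3
c16: CDB Add2=36 | r0:Mul1,r1:18,r2:48,r3:36,r4:3
c17: - | r0:Mul1,r1:18,r2:48,r3:36,r4:3
c18: - | r0:Mul1,r1:18,r2:48,r3:36,r4:3
c19: - | r0:Mul1,r1:18,r2:48,r3:36,r4:3
c20: CDB Mul1=384 | r0:384,r1:18,r2:48,r3:36,r4:3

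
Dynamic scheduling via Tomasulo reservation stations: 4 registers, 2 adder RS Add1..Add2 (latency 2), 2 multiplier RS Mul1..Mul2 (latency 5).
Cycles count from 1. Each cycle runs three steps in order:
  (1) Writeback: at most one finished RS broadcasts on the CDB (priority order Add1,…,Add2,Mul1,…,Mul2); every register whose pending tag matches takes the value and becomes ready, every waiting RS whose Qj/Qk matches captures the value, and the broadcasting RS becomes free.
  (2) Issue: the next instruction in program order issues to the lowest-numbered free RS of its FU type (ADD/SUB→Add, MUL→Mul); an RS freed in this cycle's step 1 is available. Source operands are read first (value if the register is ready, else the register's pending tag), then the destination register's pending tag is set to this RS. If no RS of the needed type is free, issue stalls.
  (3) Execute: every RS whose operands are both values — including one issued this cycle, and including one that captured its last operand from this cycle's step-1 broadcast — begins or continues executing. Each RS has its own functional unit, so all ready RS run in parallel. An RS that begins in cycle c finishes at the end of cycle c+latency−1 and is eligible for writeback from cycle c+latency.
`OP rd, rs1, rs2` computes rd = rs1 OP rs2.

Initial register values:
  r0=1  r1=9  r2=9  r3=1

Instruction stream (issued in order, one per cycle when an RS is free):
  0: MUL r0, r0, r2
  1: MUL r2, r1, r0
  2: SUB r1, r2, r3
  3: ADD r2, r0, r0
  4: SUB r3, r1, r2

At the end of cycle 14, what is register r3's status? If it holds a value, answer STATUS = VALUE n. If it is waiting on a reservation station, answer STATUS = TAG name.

STATUS = TAG Add2

cycle 1: issue MUL r0<-Mul1 // r0:Mul1,r1:9,r2:9,r3:1
cycle 2: issue MUL r2<-Mul2 // r0:Mul1,r1:9,r2:Mul2,r3:1
cycle 3: issue SUB r1<-Add1 // r0:Mul1,r1:Add1,r2:Mul2,r3:1
cycle 4: issue ADD r2<-Add2 // r0:Mul1,r1:Add1,r2:Add2,r3:1
cycle 5: stall // r0:Mul1,r1:Add1,r2:Add2,r3:1
cycle 6: CDB Mul1=9; stall // r0:9,r1:Add1,r2:Add2,r3:1
cycle 7: stall // r0:9,r1:Add1,r2:Add2,r3:1
cycle 8: CDB Add2=18; issue SUB r3<-Add2 // r0:9,r1:Add1,r2:18,r3:Add2
cycle 9: - // r0:9,r1:Add1,r2:18,r3:Add2
cycle 10: - // r0:9,r1:Add1,r2:18,r3:Add2
cycle 11: CDB Mul2=81 // r0:9,r1:Add1,r2:18,r3:Add2
cycle 12: - // r0:9,r1:Add1,r2:18,r3:Add2
cycle 13: CDB Add1=80 // r0:9,r1:80,r2:18,r3:Add2
cycle 14: - // r0:9,r1:80,r2:18,r3:Add2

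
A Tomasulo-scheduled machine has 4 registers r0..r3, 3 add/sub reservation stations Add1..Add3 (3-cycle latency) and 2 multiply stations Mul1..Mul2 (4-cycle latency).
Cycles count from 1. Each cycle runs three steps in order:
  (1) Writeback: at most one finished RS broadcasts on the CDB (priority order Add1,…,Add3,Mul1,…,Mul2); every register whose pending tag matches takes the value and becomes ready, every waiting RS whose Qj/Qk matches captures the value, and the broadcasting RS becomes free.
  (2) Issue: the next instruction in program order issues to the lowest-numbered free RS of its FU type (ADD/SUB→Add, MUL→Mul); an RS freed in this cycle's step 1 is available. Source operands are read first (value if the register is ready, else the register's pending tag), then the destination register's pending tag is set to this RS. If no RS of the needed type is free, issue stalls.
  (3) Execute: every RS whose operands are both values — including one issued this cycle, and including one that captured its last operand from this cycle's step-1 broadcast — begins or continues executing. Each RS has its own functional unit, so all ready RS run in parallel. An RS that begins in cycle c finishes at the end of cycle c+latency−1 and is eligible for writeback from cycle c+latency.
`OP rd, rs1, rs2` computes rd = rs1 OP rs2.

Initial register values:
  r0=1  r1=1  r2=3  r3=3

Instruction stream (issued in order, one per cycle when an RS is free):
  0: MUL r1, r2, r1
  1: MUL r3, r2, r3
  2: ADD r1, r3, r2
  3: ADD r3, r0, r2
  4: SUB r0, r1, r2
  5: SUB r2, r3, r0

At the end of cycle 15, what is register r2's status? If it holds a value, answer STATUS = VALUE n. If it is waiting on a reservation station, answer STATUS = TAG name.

cycle 1: issue MUL r1<-Mul1 // r0:1,r1:Mul1,r2:3,r3:3
cycle 2: issue MUL r3<-Mul2 // r0:1,r1:Mul1,r2:3,r3:Mul2
cycle 3: issue ADD r1<-Add1 // r0:1,r1:Add1,r2:3,r3:Mul2
cycle 4: issue ADD r3<-Add2 // r0:1,r1:Add1,r2:3,r3:Add2
cycle 5: CDB Mul1=3; issue SUB r0<-Add3 // r0:Add3,r1:Add1,r2:3,r3:Add2
cycle 6: CDB Mul2=9; stall // r0:Add3,r1:Add1,r2:3,r3:Add2
cycle 7: CDB Add2=4; issue SUB r2<-Add2 // r0:Add3,r1:Add1,r2:Add2,r3:4
cycle 8: - // r0:Add3,r1:Add1,r2:Add2,r3:4
cycle 9: CDB Add1=12 // r0:Add3,r1:12,r2:Add2,r3:4
cycle 10: - // r0:Add3,r1:12,r2:Add2,r3:4
cycle 11: - // r0:Add3,r1:12,r2:Add2,r3:4
cycle 12: CDB Add3=9 // r0:9,r1:12,r2:Add2,r3:4
cycle 13: - // r0:9,r1:12,r2:Add2,r3:4
cycle 14: - // r0:9,r1:12,r2:Add2,r3:4
cycle 15: CDB Add2=-5 // r0:9,r1:12,r2:-5,r3:4

STATUS = VALUE -5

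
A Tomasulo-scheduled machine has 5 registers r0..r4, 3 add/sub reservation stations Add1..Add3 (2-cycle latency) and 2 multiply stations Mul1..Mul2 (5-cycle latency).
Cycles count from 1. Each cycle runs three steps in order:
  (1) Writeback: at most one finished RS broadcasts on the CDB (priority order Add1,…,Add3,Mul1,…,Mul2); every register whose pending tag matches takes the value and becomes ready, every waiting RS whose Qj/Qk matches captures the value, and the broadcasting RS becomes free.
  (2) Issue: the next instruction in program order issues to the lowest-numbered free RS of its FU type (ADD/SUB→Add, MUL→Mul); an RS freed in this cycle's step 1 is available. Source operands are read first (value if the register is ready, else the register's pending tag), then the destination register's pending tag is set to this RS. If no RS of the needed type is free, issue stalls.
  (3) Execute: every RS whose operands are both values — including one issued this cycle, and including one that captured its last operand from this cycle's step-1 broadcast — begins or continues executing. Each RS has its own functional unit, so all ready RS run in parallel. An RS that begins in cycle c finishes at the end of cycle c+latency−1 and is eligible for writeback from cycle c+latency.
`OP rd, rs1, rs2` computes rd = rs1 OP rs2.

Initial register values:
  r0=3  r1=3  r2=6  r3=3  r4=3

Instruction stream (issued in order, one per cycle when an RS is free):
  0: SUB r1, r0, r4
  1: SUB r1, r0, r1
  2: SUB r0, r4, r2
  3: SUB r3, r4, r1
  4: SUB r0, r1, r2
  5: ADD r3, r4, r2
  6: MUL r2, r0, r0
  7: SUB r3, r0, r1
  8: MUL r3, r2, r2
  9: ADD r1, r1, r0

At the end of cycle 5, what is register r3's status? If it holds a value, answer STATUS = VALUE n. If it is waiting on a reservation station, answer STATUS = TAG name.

STATUS = TAG Add3

c1: issue SUB r1<-Add1 | r0:3,r1:Add1,r2:6,r3:3,r4:3
c2: issue SUB r1<-Add2 | r0:3,r1:Add2,r2:6,r3:3,r4:3
c3: CDB Add1=0; issue SUB r0<-Add1 | r0:Add1,r1:Add2,r2:6,r3:3,r4:3
c4: issue SUB r3<-Add3 | r0:Add1,r1:Add2,r2:6,r3:Add3,r4:3
c5: CDB Add1=-3; issue SUB r0<-Add1 | r0:Add1,r1:Add2,r2:6,r3:Add3,r4:3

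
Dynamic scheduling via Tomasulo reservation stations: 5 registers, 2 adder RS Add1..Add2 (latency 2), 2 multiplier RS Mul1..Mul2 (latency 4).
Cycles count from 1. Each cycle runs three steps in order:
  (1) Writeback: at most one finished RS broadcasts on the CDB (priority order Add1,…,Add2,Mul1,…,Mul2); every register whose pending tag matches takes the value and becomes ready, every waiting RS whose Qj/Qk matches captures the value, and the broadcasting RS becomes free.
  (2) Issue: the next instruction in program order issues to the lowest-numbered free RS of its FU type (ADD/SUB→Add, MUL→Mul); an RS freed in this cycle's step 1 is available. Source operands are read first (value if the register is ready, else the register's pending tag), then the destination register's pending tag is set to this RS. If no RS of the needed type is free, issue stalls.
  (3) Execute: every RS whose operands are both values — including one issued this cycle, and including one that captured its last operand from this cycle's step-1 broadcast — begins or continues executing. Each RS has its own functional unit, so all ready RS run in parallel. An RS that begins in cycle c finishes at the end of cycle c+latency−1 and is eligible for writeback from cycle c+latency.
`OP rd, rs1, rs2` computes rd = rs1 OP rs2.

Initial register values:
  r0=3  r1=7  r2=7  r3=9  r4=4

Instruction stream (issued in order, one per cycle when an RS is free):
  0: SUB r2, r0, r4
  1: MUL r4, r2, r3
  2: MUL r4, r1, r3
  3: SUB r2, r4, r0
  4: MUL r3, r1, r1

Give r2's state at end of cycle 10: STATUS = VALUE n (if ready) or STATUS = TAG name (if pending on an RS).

STATUS = VALUE 60

c1: issue SUB r2<-Add1 | r0:3,r1:7,r2:Add1,r3:9,r4:4
c2: issue MUL r4<-Mul1 | r0:3,r1:7,r2:Add1,r3:9,r4:Mul1
c3: CDB Add1=-1; issue MUL r4<-Mul2 | r0:3,r1:7,r2:-1,r3:9,r4:Mul2
c4: issue SUB r2<-Add1 | r0:3,r1:7,r2:Add1,r3:9,r4:Mul2
c5: stall | r0:3,r1:7,r2:Add1,r3:9,r4:Mul2
c6: stall | r0:3,r1:7,r2:Add1,r3:9,r4:Mul2
c7: CDB Mul1=-9; issue MUL r3<-Mul1 | r0:3,r1:7,r2:Add1,r3:Mul1,r4:Mul2
c8: CDB Mul2=63 | r0:3,r1:7,r2:Add1,r3:Mul1,r4:63
c9: - | r0:3,r1:7,r2:Add1,r3:Mul1,r4:63
c10: CDB Add1=60 | r0:3,r1:7,r2:60,r3:Mul1,r4:63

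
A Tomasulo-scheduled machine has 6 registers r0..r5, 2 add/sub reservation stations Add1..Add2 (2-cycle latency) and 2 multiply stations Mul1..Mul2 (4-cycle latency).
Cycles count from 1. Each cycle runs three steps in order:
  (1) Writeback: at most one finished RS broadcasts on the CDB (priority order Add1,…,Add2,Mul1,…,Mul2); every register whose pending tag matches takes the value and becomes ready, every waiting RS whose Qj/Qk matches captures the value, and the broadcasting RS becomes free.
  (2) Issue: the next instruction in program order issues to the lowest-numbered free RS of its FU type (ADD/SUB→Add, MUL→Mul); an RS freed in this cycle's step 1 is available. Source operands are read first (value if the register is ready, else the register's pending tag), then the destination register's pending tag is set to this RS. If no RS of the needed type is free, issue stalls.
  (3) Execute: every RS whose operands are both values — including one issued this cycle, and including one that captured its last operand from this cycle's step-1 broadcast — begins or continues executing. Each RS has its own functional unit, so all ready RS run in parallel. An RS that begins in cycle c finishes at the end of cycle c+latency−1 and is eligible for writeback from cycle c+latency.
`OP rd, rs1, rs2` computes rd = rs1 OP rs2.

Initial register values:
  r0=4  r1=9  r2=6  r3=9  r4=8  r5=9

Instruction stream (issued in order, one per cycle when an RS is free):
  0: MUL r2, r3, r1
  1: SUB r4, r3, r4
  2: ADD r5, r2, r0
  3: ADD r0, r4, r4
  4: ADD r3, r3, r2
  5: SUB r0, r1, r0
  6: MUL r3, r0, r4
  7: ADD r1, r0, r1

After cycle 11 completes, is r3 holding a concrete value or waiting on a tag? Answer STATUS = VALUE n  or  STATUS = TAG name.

STATUS = TAG Mul1

  c1: issue MUL r2<-Mul1  regs: r0:4,r1:9,r2:Mul1,r3:9,r4:8,r5:9
  c2: issue SUB r4<-Add1  regs: r0:4,r1:9,r2:Mul1,r3:9,r4:Add1,r5:9
  c3: issue ADD r5<-Add2  regs: r0:4,r1:9,r2:Mul1,r3:9,r4:Add1,r5:Add2
  c4: CDB Add1=1; issue ADD r0<-Add1  regs: r0:Add1,r1:9,r2:Mul1,r3:9,r4:1,r5:Add2
  c5: CDB Mul1=81; stall  regs: r0:Add1,r1:9,r2:81,r3:9,r4:1,r5:Add2
  c6: CDB Add1=2; issue ADD r3<-Add1  regs: r0:2,r1:9,r2:81,r3:Add1,r4:1,r5:Add2
  c7: CDB Add2=85; issue SUB r0<-Add2  regs: r0:Add2,r1:9,r2:81,r3:Add1,r4:1,r5:85
  c8: CDB Add1=90; issue MUL r3<-Mul1  regs: r0:Add2,r1:9,r2:81,r3:Mul1,r4:1,r5:85
  c9: CDB Add2=7; issue ADD r1<-Add1  regs: r0:7,r1:Add1,r2:81,r3:Mul1,r4:1,r5:85
  c10: -  regs: r0:7,r1:Add1,r2:81,r3:Mul1,r4:1,r5:85
  c11: CDB Add1=16  regs: r0:7,r1:16,r2:81,r3:Mul1,r4:1,r5:85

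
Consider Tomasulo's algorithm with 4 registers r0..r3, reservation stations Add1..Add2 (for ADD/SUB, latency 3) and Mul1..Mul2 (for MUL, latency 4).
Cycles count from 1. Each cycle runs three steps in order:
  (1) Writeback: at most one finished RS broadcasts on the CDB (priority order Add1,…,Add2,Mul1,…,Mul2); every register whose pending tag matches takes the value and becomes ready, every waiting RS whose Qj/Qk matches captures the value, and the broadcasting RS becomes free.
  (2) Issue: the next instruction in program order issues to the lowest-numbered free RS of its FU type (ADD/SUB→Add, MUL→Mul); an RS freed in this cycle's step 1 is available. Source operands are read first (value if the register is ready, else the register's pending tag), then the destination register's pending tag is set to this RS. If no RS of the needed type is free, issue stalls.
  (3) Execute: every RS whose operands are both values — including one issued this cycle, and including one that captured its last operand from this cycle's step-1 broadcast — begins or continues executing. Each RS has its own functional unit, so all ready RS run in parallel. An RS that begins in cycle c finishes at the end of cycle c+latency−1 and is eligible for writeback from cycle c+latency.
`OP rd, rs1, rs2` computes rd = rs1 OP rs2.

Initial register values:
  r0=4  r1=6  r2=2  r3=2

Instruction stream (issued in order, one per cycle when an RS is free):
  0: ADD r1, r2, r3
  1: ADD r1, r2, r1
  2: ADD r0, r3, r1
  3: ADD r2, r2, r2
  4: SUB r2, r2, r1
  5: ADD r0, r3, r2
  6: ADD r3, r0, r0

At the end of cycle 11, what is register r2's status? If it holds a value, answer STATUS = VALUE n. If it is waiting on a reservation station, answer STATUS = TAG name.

STATUS = TAG Add1

c1: issue ADD r1<-Add1 | r0:4,r1:Add1,r2:2,r3:2
c2: issue ADD r1<-Add2 | r0:4,r1:Add2,r2:2,r3:2
c3: stall | r0:4,r1:Add2,r2:2,r3:2
c4: CDB Add1=4; issue ADD r0<-Add1 | r0:Add1,r1:Add2,r2:2,r3:2
c5: stall | r0:Add1,r1:Add2,r2:2,r3:2
c6: stall | r0:Add1,r1:Add2,r2:2,r3:2
c7: CDB Add2=6; issue ADD r2<-Add2 | r0:Add1,r1:6,r2:Add2,r3:2
c8: stall | r0:Add1,r1:6,r2:Add2,r3:2
c9: stall | r0:Add1,r1:6,r2:Add2,r3:2
c10: CDB Add1=8; issue SUB r2<-Add1 | r0:8,r1:6,r2:Add1,r3:2
c11: CDB Add2=4; issue ADD r0<-Add2 | r0:Add2,r1:6,r2:Add1,r3:2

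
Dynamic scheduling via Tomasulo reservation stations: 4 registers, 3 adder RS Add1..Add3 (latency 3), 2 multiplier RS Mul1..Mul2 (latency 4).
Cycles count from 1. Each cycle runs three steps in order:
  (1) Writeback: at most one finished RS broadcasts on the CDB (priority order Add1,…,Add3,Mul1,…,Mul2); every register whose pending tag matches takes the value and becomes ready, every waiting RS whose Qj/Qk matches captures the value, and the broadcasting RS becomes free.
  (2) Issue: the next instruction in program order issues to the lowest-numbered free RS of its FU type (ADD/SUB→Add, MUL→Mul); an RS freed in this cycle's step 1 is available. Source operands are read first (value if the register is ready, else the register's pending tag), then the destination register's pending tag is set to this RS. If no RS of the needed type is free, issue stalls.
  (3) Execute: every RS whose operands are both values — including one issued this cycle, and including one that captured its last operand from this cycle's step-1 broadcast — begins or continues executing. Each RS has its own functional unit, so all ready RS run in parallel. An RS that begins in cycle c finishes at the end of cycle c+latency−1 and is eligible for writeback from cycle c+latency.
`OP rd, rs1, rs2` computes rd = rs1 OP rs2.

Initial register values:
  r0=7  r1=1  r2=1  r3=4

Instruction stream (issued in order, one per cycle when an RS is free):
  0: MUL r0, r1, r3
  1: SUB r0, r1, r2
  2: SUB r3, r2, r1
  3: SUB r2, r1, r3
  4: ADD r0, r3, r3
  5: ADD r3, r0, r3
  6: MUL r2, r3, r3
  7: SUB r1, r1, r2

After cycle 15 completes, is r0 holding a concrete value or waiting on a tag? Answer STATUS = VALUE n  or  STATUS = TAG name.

  c1: issue MUL r0<-Mul1  regs: r0:Mul1,r1:1,r2:1,r3:4
  c2: issue SUB r0<-Add1  regs: r0:Add1,r1:1,r2:1,r3:4
  c3: issue SUB r3<-Add2  regs: r0:Add1,r1:1,r2:1,r3:Add2
  c4: issue SUB r2<-Add3  regs: r0:Add1,r1:1,r2:Add3,r3:Add2
  c5: CDB Add1=0; issue ADD r0<-Add1  regs: r0:Add1,r1:1,r2:Add3,r3:Add2
  c6: CDB Add2=0; issue ADD r3<-Add2  regs: r0:Add1,r1:1,r2:Add3,r3:Add2
  c7: CDB Mul1=4; issue MUL r2<-Mul1  regs: r0:Add1,r1:1,r2:Mul1,r3:Add2
  c8: stall  regs: r0:Add1,r1:1,r2:Mul1,r3:Add2
  c9: CDB Add1=0; issue SUB r1<-Add1  regs: r0:0,r1:Add1,r2:Mul1,r3:Add2
  c10: CDB Add3=1  regs: r0:0,r1:Add1,r2:Mul1,r3:Add2
  c11: -  regs: r0:0,r1:Add1,r2:Mul1,r3:Add2
  c12: CDB Add2=0  regs: r0:0,r1:Add1,r2:Mul1,r3:0
  c13: -  regs: r0:0,r1:Add1,r2:Mul1,r3:0
  c14: -  regs: r0:0,r1:Add1,r2:Mul1,r3:0
  c15: -  regs: r0:0,r1:Add1,r2:Mul1,r3:0

STATUS = VALUE 0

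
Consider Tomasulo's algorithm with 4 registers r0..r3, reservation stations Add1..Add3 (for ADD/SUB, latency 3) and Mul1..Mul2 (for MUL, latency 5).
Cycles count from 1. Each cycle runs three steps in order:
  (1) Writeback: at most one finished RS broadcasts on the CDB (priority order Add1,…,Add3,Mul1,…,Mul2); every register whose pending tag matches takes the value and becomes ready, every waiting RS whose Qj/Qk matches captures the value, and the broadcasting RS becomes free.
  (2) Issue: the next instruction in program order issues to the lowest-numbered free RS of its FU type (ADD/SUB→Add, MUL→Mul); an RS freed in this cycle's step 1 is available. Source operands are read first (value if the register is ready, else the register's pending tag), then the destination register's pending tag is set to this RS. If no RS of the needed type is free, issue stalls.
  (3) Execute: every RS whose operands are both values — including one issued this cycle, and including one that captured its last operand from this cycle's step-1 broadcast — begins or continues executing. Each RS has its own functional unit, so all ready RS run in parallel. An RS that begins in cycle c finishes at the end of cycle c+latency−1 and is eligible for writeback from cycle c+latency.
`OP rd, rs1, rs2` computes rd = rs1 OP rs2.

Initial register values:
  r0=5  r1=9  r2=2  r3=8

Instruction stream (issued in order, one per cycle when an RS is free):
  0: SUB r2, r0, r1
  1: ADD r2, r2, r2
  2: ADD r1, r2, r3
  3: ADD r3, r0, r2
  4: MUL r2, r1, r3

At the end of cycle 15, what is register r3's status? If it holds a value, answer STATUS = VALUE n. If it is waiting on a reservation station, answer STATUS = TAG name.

STATUS = VALUE -3

  c1: issue SUB r2<-Add1  regs: r0:5,r1:9,r2:Add1,r3:8
  c2: issue ADD r2<-Add2  regs: r0:5,r1:9,r2:Add2,r3:8
  c3: issue ADD r1<-Add3  regs: r0:5,r1:Add3,r2:Add2,r3:8
  c4: CDB Add1=-4; issue ADD r3<-Add1  regs: r0:5,r1:Add3,r2:Add2,r3:Add1
  c5: issue MUL r2<-Mul1  regs: r0:5,r1:Add3,r2:Mul1,r3:Add1
  c6: -  regs: r0:5,r1:Add3,r2:Mul1,r3:Add1
  c7: CDB Add2=-8  regs: r0:5,r1:Add3,r2:Mul1,r3:Add1
  c8: -  regs: r0:5,r1:Add3,r2:Mul1,r3:Add1
  c9: -  regs: r0:5,r1:Add3,r2:Mul1,r3:Add1
  c10: CDB Add1=-3  regs: r0:5,r1:Add3,r2:Mul1,r3:-3
  c11: CDB Add3=0  regs: r0:5,r1:0,r2:Mul1,r3:-3
  c12: -  regs: r0:5,r1:0,r2:Mul1,r3:-3
  c13: -  regs: r0:5,r1:0,r2:Mul1,r3:-3
  c14: -  regs: r0:5,r1:0,r2:Mul1,r3:-3
  c15: -  regs: r0:5,r1:0,r2:Mul1,r3:-3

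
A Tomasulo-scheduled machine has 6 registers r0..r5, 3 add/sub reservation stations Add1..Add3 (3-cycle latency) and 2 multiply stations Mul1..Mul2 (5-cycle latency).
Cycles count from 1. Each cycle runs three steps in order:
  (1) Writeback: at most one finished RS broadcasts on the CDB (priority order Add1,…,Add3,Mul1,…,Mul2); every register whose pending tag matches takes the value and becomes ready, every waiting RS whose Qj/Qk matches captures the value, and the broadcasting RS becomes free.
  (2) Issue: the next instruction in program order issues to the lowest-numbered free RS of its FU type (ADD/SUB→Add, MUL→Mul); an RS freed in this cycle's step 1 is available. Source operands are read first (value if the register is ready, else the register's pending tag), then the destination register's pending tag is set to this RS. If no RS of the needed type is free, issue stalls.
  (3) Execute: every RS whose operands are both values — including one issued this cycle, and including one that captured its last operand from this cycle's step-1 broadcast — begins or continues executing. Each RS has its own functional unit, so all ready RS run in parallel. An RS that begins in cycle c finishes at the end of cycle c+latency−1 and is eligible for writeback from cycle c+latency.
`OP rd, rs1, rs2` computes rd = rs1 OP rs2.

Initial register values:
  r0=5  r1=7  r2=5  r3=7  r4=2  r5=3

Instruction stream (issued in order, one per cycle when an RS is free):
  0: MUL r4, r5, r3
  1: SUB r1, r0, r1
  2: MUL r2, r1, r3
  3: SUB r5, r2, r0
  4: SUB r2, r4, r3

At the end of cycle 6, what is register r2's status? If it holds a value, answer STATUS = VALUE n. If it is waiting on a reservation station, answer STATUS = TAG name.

STATUS = TAG Add1

cycle 1: issue MUL r4<-Mul1 // r0:5,r1:7,r2:5,r3:7,r4:Mul1,r5:3
cycle 2: issue SUB r1<-Add1 // r0:5,r1:Add1,r2:5,r3:7,r4:Mul1,r5:3
cycle 3: issue MUL r2<-Mul2 // r0:5,r1:Add1,r2:Mul2,r3:7,r4:Mul1,r5:3
cycle 4: issue SUB r5<-Add2 // r0:5,r1:Add1,r2:Mul2,r3:7,r4:Mul1,r5:Add2
cycle 5: CDB Add1=-2; issue SUB r2<-Add1 // r0:5,r1:-2,r2:Add1,r3:7,r4:Mul1,r5:Add2
cycle 6: CDB Mul1=21 // r0:5,r1:-2,r2:Add1,r3:7,r4:21,r5:Add2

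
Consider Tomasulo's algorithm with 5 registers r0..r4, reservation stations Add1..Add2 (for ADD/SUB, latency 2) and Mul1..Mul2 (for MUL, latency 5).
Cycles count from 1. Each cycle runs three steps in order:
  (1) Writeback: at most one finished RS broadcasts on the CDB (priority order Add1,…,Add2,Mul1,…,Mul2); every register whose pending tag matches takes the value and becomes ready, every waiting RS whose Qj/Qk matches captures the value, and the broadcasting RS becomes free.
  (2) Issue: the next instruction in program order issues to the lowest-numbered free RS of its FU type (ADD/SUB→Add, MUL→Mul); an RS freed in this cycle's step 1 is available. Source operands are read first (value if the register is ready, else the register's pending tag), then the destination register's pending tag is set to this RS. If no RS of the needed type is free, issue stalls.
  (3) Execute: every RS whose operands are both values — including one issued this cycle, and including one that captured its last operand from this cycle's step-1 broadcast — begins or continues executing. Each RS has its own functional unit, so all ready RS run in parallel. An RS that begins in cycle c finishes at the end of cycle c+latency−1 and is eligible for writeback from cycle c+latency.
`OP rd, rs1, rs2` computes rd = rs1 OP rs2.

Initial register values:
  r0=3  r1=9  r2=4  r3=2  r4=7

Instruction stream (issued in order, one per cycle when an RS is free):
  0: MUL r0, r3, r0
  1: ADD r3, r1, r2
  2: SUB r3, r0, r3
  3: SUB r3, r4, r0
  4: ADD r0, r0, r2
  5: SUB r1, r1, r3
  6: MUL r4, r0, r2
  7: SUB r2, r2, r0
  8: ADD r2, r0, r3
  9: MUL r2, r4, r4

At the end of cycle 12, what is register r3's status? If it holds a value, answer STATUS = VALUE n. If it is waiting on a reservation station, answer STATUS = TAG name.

  c1: issue MUL r0<-Mul1  regs: r0:Mul1,r1:9,r2:4,r3:2,r4:7
  c2: issue ADD r3<-Add1  regs: r0:Mul1,r1:9,r2:4,r3:Add1,r4:7
  c3: issue SUB r3<-Add2  regs: r0:Mul1,r1:9,r2:4,r3:Add2,r4:7
  c4: CDB Add1=13; issue SUB r3<-Add1  regs: r0:Mul1,r1:9,r2:4,r3:Add1,r4:7
  c5: stall  regs: r0:Mul1,r1:9,r2:4,r3:Add1,r4:7
  c6: CDB Mul1=6; stall  regs: r0:6,r1:9,r2:4,r3:Add1,r4:7
  c7: stall  regs: r0:6,r1:9,r2:4,r3:Add1,r4:7
  c8: CDB Add1=1; issue ADD r0<-Add1  regs: r0:Add1,r1:9,r2:4,r3:1,r4:7
  c9: CDB Add2=-7; issue SUB r1<-Add2  regs: r0:Add1,r1:Add2,r2:4,r3:1,r4:7
  c10: CDB Add1=10; issue MUL r4<-Mul1  regs: r0:10,r1:Add2,r2:4,r3:1,r4:Mul1
  c11: CDB Add2=8; issue SUB r2<-Add1  regs: r0:10,r1:8,r2:Add1,r3:1,r4:Mul1
  c12: issue ADD r2<-Add2  regs: r0:10,r1:8,r2:Add2,r3:1,r4:Mul1

STATUS = VALUE 1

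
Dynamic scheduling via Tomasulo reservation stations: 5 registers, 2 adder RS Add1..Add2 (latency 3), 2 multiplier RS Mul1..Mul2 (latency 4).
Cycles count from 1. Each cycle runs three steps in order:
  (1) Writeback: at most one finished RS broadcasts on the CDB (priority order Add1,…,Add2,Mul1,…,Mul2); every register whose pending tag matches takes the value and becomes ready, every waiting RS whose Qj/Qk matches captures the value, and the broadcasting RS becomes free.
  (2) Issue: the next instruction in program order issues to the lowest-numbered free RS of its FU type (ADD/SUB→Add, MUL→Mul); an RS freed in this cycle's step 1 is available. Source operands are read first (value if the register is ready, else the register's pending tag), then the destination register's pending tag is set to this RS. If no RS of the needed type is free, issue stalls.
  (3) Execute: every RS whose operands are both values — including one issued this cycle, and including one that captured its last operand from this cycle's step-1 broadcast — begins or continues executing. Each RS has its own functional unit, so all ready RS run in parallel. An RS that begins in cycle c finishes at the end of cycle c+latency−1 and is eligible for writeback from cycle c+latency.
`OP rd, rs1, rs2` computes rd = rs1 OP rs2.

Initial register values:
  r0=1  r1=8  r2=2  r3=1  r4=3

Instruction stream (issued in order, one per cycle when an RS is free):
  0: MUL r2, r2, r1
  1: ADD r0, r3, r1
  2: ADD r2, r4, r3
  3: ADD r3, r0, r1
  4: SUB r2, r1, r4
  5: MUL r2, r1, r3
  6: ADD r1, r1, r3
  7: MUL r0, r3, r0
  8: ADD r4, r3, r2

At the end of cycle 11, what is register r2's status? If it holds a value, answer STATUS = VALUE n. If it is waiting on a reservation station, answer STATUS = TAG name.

c1: issue MUL r2<-Mul1 | r0:1,r1:8,r2:Mul1,r3:1,r4:3
c2: issue ADD r0<-Add1 | r0:Add1,r1:8,r2:Mul1,r3:1,r4:3
c3: issue ADD r2<-Add2 | r0:Add1,r1:8,r2:Add2,r3:1,r4:3
c4: stall | r0:Add1,r1:8,r2:Add2,r3:1,r4:3
c5: CDB Add1=9; issue ADD r3<-Add1 | r0:9,r1:8,r2:Add2,r3:Add1,r4:3
c6: CDB Add2=4; issue SUB r2<-Add2 | r0:9,r1:8,r2:Add2,r3:Add1,r4:3
c7: CDB Mul1=16; issue MUL r2<-Mul1 | r0:9,r1:8,r2:Mul1,r3:Add1,r4:3
c8: CDB Add1=17; issue ADD r1<-Add1 | r0:9,r1:Add1,r2:Mul1,r3:17,r4:3
c9: CDB Add2=5; issue MUL r0<-Mul2 | r0:Mul2,r1:Add1,r2:Mul1,r3:17,r4:3
c10: issue ADD r4<-Add2 | r0:Mul2,r1:Add1,r2:Mul1,r3:17,r4:Add2
c11: CDB Add1=25 | r0:Mul2,r1:25,r2:Mul1,r3:17,r4:Add2

STATUS = TAG Mul1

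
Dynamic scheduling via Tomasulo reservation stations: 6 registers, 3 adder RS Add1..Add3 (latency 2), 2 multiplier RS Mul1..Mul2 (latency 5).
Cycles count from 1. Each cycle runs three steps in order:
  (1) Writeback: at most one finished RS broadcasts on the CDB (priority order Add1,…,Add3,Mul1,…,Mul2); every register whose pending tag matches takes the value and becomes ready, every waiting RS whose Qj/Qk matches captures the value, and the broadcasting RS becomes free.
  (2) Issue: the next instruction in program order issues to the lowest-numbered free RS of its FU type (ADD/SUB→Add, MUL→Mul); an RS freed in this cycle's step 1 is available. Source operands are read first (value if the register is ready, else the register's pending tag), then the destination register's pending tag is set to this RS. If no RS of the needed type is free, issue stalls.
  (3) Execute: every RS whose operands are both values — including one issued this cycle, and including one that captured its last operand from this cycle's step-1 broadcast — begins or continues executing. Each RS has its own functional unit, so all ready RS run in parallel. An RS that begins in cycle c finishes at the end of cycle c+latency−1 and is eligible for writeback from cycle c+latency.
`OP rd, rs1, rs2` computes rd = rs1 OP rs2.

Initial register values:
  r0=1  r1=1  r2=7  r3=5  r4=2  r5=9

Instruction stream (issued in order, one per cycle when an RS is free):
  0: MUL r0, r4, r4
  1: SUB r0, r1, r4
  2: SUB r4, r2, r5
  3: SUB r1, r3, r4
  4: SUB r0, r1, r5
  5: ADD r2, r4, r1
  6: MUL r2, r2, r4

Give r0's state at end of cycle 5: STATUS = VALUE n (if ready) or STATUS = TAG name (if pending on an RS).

cycle 1: issue MUL r0<-Mul1 // r0:Mul1,r1:1,r2:7,r3:5,r4:2,r5:9
cycle 2: issue SUB r0<-Add1 // r0:Add1,r1:1,r2:7,r3:5,r4:2,r5:9
cycle 3: issue SUB r4<-Add2 // r0:Add1,r1:1,r2:7,r3:5,r4:Add2,r5:9
cycle 4: CDB Add1=-1; issue SUB r1<-Add1 // r0:-1,r1:Add1,r2:7,r3:5,r4:Add2,r5:9
cycle 5: CDB Add2=-2; issue SUB r0<-Add2 // r0:Add2,r1:Add1,r2:7,r3:5,r4:-2,r5:9

STATUS = TAG Add2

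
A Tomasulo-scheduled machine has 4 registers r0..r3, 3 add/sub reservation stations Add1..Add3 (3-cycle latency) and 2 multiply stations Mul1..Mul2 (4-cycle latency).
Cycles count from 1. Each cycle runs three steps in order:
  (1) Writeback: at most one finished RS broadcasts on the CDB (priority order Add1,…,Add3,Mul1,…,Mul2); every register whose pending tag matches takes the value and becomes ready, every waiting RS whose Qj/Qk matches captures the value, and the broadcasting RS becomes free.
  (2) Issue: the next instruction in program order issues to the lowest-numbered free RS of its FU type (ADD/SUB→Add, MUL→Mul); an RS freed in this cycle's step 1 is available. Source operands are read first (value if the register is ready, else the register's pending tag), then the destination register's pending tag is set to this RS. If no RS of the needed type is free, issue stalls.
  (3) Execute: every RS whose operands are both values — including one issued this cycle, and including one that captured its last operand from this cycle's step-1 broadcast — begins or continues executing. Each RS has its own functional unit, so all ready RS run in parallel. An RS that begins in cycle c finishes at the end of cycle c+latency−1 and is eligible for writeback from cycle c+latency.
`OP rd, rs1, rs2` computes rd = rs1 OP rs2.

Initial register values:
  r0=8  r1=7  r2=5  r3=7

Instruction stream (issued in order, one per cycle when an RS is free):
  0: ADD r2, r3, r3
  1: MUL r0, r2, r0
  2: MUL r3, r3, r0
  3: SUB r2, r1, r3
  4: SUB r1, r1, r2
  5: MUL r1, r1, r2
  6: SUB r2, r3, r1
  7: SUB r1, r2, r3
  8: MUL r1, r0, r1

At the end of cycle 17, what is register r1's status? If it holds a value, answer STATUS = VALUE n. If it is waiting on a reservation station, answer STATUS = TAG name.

cycle 1: issue ADD r2<-Add1 // r0:8,r1:7,r2:Add1,r3:7
cycle 2: issue MUL r0<-Mul1 // r0:Mul1,r1:7,r2:Add1,r3:7
cycle 3: issue MUL r3<-Mul2 // r0:Mul1,r1:7,r2:Add1,r3:Mul2
cycle 4: CDB Add1=14; issue SUB r2<-Add1 // r0:Mul1,r1:7,r2:Add1,r3:Mul2
cycle 5: issue SUB r1<-Add2 // r0:Mul1,r1:Add2,r2:Add1,r3:Mul2
cycle 6: stall // r0:Mul1,r1:Add2,r2:Add1,r3:Mul2
cycle 7: stall // r0:Mul1,r1:Add2,r2:Add1,r3:Mul2
cycle 8: CDB Mul1=112; issue MUL r1<-Mul1 // r0:112,r1:Mul1,r2:Add1,r3:Mul2
cycle 9: issue SUB r2<-Add3 // r0:112,r1:Mul1,r2:Add3,r3:Mul2
cycle 10: stall // r0:112,r1:Mul1,r2:Add3,r3:Mul2
cycle 11: stall // r0:112,r1:Mul1,r2:Add3,r3:Mul2
cycle 12: CDB Mul2=784; stall // r0:112,r1:Mul1,r2:Add3,r3:784
cycle 13: stall // r0:112,r1:Mul1,r2:Add3,r3:784
cycle 14: stall // r0:112,r1:Mul1,r2:Add3,r3:784
cycle 15: CDB Add1=-777; issue SUB r1<-Add1 // r0:112,r1:Add1,r2:Add3,r3:784
cycle 16: issue MUL r1<-Mul2 // r0:112,r1:Mul2,r2:Add3,r3:784
cycle 17: - // r0:112,r1:Mul2,r2:Add3,r3:784

STATUS = TAG Mul2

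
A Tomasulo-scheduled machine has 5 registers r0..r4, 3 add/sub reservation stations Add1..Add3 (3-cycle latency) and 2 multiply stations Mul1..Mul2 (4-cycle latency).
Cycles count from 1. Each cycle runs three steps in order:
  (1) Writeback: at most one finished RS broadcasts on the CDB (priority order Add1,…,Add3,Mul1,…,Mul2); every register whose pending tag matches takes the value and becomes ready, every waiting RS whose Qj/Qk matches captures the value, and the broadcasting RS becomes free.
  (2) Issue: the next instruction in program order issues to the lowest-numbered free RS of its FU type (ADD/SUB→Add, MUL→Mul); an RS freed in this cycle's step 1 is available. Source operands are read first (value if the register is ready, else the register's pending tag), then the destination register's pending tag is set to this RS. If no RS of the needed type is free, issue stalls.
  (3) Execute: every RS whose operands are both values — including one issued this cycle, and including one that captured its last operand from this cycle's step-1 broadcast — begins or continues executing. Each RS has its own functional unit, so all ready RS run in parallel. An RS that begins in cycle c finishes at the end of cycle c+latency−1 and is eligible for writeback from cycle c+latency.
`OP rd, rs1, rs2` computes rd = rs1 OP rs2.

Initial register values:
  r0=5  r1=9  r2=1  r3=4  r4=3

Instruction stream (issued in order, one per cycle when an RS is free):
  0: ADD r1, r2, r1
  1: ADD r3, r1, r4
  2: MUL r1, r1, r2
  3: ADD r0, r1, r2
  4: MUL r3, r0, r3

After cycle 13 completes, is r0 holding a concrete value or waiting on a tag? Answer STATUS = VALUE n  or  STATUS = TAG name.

STATUS = VALUE 11

  c1: issue ADD r1<-Add1  regs: r0:5,r1:Add1,r2:1,r3:4,r4:3
  c2: issue ADD r3<-Add2  regs: r0:5,r1:Add1,r2:1,r3:Add2,r4:3
  c3: issue MUL r1<-Mul1  regs: r0:5,r1:Mul1,r2:1,r3:Add2,r4:3
  c4: CDB Add1=10; issue ADD r0<-Add1  regs: r0:Add1,r1:Mul1,r2:1,r3:Add2,r4:3
  c5: issue MUL r3<-Mul2  regs: r0:Add1,r1:Mul1,r2:1,r3:Mul2,r4:3
  c6: -  regs: r0:Add1,r1:Mul1,r2:1,r3:Mul2,r4:3
  c7: CDB Add2=13  regs: r0:Add1,r1:Mul1,r2:1,r3:Mul2,r4:3
  c8: CDB Mul1=10  regs: r0:Add1,r1:10,r2:1,r3:Mul2,r4:3
  c9: -  regs: r0:Add1,r1:10,r2:1,r3:Mul2,r4:3
  c10: -  regs: r0:Add1,r1:10,r2:1,r3:Mul2,r4:3
  c11: CDB Add1=11  regs: r0:11,r1:10,r2:1,r3:Mul2,r4:3
  c12: -  regs: r0:11,r1:10,r2:1,r3:Mul2,r4:3
  c13: -  regs: r0:11,r1:10,r2:1,r3:Mul2,r4:3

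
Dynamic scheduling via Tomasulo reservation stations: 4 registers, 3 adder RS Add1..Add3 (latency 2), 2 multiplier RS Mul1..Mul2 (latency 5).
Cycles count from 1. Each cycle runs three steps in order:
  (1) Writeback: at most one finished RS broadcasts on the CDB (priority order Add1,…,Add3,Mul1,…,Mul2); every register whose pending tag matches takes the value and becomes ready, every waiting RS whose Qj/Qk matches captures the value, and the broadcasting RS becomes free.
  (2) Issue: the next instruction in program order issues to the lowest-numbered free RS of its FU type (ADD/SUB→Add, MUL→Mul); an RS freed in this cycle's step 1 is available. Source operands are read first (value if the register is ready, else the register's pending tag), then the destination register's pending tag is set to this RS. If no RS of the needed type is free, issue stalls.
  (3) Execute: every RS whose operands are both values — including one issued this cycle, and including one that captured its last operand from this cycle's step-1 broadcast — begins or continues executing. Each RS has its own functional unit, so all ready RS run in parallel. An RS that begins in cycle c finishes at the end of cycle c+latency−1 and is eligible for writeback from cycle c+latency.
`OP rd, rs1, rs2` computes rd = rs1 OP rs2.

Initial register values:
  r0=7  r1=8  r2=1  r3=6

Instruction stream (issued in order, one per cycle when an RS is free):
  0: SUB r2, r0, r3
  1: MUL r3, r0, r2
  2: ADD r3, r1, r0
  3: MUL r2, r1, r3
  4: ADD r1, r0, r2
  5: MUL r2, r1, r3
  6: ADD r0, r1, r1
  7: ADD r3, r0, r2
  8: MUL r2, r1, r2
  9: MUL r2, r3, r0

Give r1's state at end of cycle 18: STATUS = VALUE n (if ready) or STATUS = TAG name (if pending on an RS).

STATUS = VALUE 127

cycle 1: issue SUB r2<-Add1 // r0:7,r1:8,r2:Add1,r3:6
cycle 2: issue MUL r3<-Mul1 // r0:7,r1:8,r2:Add1,r3:Mul1
cycle 3: CDB Add1=1; issue ADD r3<-Add1 // r0:7,r1:8,r2:1,r3:Add1
cycle 4: issue MUL r2<-Mul2 // r0:7,r1:8,r2:Mul2,r3:Add1
cycle 5: CDB Add1=15; issue ADD r1<-Add1 // r0:7,r1:Add1,r2:Mul2,r3:15
cycle 6: stall // r0:7,r1:Add1,r2:Mul2,r3:15
cycle 7: stall // r0:7,r1:Add1,r2:Mul2,r3:15
cycle 8: CDB Mul1=7; issue MUL r2<-Mul1 // r0:7,r1:Add1,r2:Mul1,r3:15
cycle 9: issue ADD r0<-Add2 // r0:Add2,r1:Add1,r2:Mul1,r3:15
cycle 10: CDB Mul2=120; issue ADD r3<-Add3 // r0:Add2,r1:Add1,r2:Mul1,r3:Add3
cycle 11: issue MUL r2<-Mul2 // r0:Add2,r1:Add1,r2:Mul2,r3:Add3
cycle 12: CDB Add1=127; stall // r0:Add2,r1:127,r2:Mul2,r3:Add3
cycle 13: stall // r0:Add2,r1:127,r2:Mul2,r3:Add3
cycle 14: CDB Add2=254; stall // r0:254,r1:127,r2:Mul2,r3:Add3
cycle 15: stall // r0:254,r1:127,r2:Mul2,r3:Add3
cycle 16: stall // r0:254,r1:127,r2:Mul2,r3:Add3
cycle 17: CDB Mul1=1905; issue MUL r2<-Mul1 // r0:254,r1:127,r2:Mul1,r3:Add3
cycle 18: - // r0:254,r1:127,r2:Mul1,r3:Add3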